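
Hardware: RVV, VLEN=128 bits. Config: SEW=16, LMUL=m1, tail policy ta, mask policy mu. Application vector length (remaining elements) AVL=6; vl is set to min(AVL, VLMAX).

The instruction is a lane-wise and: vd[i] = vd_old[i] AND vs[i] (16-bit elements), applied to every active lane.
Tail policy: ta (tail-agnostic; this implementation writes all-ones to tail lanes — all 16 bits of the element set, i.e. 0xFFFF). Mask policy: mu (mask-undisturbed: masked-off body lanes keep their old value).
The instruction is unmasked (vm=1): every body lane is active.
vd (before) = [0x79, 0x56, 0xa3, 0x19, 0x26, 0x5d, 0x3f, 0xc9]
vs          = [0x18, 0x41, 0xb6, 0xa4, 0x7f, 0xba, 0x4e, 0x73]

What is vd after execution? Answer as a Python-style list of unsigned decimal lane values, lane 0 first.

VLMAX = VLEN×LMUL/SEW = 128×1/16 = 8
vl ← min(6, 8) = 6
[0] and(0x79,0x18) = 0x18
[1] and(0x56,0x41) = 0x40
[2] and(0xa3,0xb6) = 0xa2
[3] and(0x19,0xa4) = 0x00
[4] and(0x26,0x7f) = 0x26
[5] and(0x5d,0xba) = 0x18
[6] tail/ones = 0xffff
[7] tail/ones = 0xffff

vd = [24, 64, 162, 0, 38, 24, 65535, 65535]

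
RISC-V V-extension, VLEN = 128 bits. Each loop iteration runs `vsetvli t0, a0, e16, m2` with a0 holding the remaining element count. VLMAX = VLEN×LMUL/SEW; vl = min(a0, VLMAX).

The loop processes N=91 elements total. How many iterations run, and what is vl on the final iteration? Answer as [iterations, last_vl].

[iterations, last_vl] = [6, 11]

lanes per group: 128·2/16 = 16
91 elements at 16/iter → 6 passes, remainder 11 on the last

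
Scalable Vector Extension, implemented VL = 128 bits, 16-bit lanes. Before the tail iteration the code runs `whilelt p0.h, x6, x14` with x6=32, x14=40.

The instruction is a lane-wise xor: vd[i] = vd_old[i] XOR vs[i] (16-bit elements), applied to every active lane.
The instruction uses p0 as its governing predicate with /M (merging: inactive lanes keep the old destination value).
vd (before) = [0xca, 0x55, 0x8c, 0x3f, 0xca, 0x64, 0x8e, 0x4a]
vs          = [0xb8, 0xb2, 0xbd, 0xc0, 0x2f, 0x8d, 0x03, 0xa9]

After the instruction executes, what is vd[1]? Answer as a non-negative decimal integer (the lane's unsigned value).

vd[1] = 231

lane count: 128 div 16 = 8
whilelt: lane j active iff 32+j < 40 → j < 8 → 8 active
[0] xor(0xca,0xb8) = 0x72
[1] xor(0x55,0xb2) = 0xe7
[2] xor(0x8c,0xbd) = 0x31
[3] xor(0x3f,0xc0) = 0xff
[4] xor(0xca,0x2f) = 0xe5
[5] xor(0x64,0x8d) = 0xe9
[6] xor(0x8e,0x03) = 0x8d
[7] xor(0x4a,0xa9) = 0xe3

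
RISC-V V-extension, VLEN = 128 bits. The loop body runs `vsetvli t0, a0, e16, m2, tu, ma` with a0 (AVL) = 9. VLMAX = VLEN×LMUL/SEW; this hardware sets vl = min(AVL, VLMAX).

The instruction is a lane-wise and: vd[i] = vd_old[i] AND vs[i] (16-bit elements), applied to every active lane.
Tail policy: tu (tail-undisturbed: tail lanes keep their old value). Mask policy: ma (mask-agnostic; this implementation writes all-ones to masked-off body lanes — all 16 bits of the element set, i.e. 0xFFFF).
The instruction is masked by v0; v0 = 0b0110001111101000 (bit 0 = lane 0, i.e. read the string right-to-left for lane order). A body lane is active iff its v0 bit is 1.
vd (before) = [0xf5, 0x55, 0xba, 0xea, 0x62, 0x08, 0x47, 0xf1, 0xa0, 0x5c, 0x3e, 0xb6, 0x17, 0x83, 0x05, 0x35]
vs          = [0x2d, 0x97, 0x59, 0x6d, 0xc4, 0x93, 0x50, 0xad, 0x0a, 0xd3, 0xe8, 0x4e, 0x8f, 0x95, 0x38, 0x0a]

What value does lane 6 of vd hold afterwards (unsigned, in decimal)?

vd[6] = 64

lanes per group: 128·2/16 = 16
vl = min(AVL, VLMAX) = min(9, 16) = 9
  i=0: mask-off/ones → 65535
  i=1: mask-off/ones → 65535
  i=2: mask-off/ones → 65535
  i=3: and(0xea,0x6d) → 104
  i=4: mask-off/ones → 65535
  i=5: and(0x08,0x93) → 0
  i=6: and(0x47,0x50) → 64
  i=7: and(0xf1,0xad) → 161
  i=8: and(0xa0,0x0a) → 0
  i=9: tail/keep → 92
  i=10: tail/keep → 62
  i=11: tail/keep → 182
  i=12: tail/keep → 23
  i=13: tail/keep → 131
  i=14: tail/keep → 5
  i=15: tail/keep → 53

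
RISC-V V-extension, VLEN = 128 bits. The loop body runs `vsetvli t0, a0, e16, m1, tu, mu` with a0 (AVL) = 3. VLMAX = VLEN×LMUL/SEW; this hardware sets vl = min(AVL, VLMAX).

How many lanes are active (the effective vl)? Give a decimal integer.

VLMAX = VLEN×LMUL/SEW = 128×1/16 = 8
vl = min(AVL, VLMAX) = min(3, 8) = 3

vl = 3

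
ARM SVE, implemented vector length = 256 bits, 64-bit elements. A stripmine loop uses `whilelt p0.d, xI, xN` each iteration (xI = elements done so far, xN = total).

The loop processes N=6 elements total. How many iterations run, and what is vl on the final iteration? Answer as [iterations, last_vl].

[iterations, last_vl] = [2, 2]

256-bit reg / 64-bit elem → 4 lanes
iterations = ceil(6/4) = 2; final-pass vl = 2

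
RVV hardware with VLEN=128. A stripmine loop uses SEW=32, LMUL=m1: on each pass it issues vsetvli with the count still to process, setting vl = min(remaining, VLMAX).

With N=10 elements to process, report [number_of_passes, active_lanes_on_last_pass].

[iterations, last_vl] = [3, 2]

VLMAX = VLEN×LMUL/SEW = 128×1/32 = 4
10 elements at 4/iter → 3 passes, remainder 2 on the last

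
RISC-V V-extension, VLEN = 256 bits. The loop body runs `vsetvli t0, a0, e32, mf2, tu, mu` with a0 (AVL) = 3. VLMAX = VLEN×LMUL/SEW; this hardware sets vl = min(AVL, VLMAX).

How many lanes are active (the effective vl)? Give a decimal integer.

VLMAX = VLEN×LMUL/SEW = 256×1/2/32 = 4
AVL=3 ≤ VLMAX=4, so vl = 3

vl = 3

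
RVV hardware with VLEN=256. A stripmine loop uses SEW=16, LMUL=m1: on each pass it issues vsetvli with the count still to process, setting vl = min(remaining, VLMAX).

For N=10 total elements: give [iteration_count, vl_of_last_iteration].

[iterations, last_vl] = [1, 10]

VLMAX = (256 × 1) / 16 = 16 lanes
10 elements at 16/iter → 1 passes, remainder 10 on the last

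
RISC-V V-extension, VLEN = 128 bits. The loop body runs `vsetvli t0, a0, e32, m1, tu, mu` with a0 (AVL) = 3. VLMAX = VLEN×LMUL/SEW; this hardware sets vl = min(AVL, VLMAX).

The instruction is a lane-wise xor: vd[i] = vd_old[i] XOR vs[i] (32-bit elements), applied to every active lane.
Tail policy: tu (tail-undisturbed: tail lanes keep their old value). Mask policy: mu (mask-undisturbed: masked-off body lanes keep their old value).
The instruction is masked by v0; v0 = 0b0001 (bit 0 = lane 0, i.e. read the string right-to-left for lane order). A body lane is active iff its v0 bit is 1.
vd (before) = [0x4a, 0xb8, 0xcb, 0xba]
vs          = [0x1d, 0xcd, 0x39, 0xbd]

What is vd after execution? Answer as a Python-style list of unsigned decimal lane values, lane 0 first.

vd = [87, 184, 203, 186]

lanes per group: 128·1/32 = 4
vl = min(AVL, VLMAX) = min(3, 4) = 3
vd[0] xor(0x4a,0x1d) -> 0x57
vd[1] mask-off/keep -> 0xb8
vd[2] mask-off/keep -> 0xcb
vd[3] tail/keep -> 0xba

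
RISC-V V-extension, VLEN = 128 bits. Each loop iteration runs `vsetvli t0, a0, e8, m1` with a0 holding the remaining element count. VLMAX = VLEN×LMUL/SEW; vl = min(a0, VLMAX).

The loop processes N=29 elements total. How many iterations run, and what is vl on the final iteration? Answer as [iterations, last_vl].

[iterations, last_vl] = [2, 13]

VLMAX = (128 × 1) / 8 = 16 lanes
iterations = ceil(29/16) = 2; final-pass vl = 13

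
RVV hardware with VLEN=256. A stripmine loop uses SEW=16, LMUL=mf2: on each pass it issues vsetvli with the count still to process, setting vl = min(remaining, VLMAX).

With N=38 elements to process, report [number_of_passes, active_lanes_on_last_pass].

VLMAX = VLEN×LMUL/SEW = 256×1/2/16 = 8
38 elements at 8/iter → 5 passes, remainder 6 on the last

[iterations, last_vl] = [5, 6]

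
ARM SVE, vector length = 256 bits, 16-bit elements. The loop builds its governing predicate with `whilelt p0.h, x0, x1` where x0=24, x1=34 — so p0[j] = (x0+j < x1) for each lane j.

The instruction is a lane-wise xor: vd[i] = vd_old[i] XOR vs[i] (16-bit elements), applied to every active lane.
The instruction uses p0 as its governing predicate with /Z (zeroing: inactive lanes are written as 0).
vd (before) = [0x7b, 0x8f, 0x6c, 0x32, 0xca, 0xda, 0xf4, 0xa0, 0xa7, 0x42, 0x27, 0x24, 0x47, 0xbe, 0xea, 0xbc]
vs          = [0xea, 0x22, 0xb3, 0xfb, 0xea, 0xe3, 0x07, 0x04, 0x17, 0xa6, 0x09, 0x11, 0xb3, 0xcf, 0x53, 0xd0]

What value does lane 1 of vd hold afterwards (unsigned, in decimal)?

vd[1] = 173

lane count: 256 div 16 = 16
p0[j] = (24+j < 34); true for j=0..9 → 10 lanes set
lane  0: xor(0x7b,0xea) ⇒ 0x91
lane  1: xor(0x8f,0x22) ⇒ 0xad
lane  2: xor(0x6c,0xb3) ⇒ 0xdf
lane  3: xor(0x32,0xfb) ⇒ 0xc9
lane  4: xor(0xca,0xea) ⇒ 0x20
lane  5: xor(0xda,0xe3) ⇒ 0x39
lane  6: xor(0xf4,0x07) ⇒ 0xf3
lane  7: xor(0xa0,0x04) ⇒ 0xa4
lane  8: xor(0xa7,0x17) ⇒ 0xb0
lane  9: xor(0x42,0xa6) ⇒ 0xe4
lane 10: tail/zero ⇒ 0x00
lane 11: tail/zero ⇒ 0x00
lane 12: tail/zero ⇒ 0x00
lane 13: tail/zero ⇒ 0x00
lane 14: tail/zero ⇒ 0x00
lane 15: tail/zero ⇒ 0x00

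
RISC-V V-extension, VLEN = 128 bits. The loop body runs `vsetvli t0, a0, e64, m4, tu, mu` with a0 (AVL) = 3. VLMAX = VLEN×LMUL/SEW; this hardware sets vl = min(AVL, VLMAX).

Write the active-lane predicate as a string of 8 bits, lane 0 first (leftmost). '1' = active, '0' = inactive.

predicate = 11100000

VLMAX = VLEN×LMUL/SEW = 128×4/64 = 8
AVL=3 ≤ VLMAX=8, so vl = 3
bits (lane 0 leftmost): 11100000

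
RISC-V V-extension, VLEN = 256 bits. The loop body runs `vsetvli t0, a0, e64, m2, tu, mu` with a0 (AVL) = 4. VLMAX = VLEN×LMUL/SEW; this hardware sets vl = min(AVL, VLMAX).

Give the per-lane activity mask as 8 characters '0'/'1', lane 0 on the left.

VLMAX = VLEN×LMUL/SEW = 256×2/64 = 8
vl = min(AVL, VLMAX) = min(4, 8) = 4
bits (lane 0 leftmost): 11110000

predicate = 11110000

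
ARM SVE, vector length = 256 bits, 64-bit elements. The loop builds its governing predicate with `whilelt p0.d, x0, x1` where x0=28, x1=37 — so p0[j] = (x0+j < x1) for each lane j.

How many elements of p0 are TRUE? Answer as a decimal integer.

register lanes = 256/64 = 4
active while 28+j < 37, i.e. j ∈ [0,9) capped at 4 ⇒ 4

vl = 4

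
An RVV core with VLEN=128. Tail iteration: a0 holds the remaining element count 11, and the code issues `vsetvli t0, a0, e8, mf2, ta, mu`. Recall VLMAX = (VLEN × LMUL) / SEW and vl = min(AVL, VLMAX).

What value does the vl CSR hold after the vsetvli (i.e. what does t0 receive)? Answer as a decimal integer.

VLMAX = VLEN×LMUL/SEW = 128×1/2/8 = 8
vl = min(AVL, VLMAX) = min(11, 8) = 8

vl = 8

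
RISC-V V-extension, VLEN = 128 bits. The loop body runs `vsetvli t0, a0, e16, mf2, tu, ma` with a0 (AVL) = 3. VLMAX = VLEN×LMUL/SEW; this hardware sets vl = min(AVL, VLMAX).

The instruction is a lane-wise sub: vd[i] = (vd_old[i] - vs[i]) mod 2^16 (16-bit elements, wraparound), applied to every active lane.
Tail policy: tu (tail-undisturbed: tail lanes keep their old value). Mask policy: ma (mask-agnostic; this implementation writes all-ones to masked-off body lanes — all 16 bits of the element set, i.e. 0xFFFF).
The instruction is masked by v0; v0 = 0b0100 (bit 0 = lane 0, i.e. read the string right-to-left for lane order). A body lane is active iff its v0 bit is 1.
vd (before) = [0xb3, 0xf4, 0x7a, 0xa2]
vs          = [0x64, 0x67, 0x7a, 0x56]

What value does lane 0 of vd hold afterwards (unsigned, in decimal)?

lanes per group: 128·1/2/16 = 4
vl = min(AVL, VLMAX) = min(3, 4) = 3
vd[0] mask-off/ones -> 0xffff
vd[1] mask-off/ones -> 0xffff
vd[2] sub(0x7a,0x7a) -> 0x00
vd[3] tail/keep -> 0xa2

vd[0] = 65535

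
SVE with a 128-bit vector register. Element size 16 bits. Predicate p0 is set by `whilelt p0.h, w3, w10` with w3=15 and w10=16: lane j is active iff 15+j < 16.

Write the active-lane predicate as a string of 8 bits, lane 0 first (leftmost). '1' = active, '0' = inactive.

predicate = 10000000

register lanes = 128/16 = 8
whilelt: lane j active iff 15+j < 16 → j < 1 → 1 active
bits (lane 0 leftmost): 10000000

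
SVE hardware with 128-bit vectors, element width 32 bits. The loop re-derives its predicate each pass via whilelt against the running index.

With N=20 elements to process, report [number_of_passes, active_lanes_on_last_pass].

[iterations, last_vl] = [5, 4]

128-bit reg / 32-bit elem → 4 lanes
N=20: ⌈20/4⌉ = 5 iters; last vl = 20 − 4×4 = 4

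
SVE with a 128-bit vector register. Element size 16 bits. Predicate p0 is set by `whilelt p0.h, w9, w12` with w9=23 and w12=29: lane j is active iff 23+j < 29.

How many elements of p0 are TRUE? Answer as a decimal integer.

vl = 6

128-bit reg / 16-bit elem → 8 lanes
p0[j] = (23+j < 29); true for j=0..5 → 6 lanes set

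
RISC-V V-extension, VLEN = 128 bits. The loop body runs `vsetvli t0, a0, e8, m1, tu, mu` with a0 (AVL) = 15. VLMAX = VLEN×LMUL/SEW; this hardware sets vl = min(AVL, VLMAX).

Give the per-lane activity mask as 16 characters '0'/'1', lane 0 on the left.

VLMAX = VLEN×LMUL/SEW = 128×1/8 = 16
vl = min(AVL, VLMAX) = min(15, 16) = 15
bits (lane 0 leftmost): 1111111111111110

predicate = 1111111111111110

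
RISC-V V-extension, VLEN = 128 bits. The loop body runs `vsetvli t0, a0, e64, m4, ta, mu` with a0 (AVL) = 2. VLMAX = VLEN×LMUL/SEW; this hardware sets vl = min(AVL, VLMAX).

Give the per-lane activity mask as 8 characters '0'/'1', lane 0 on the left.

predicate = 11000000

lanes per group: 128·4/64 = 8
AVL=2 ≤ VLMAX=8, so vl = 2
bits (lane 0 leftmost): 11000000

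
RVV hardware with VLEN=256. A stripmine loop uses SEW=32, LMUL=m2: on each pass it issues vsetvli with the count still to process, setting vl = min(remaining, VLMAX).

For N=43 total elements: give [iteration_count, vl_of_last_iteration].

lanes per group: 256·2/32 = 16
N=43: ⌈43/16⌉ = 3 iters; last vl = 43 − 2×16 = 11

[iterations, last_vl] = [3, 11]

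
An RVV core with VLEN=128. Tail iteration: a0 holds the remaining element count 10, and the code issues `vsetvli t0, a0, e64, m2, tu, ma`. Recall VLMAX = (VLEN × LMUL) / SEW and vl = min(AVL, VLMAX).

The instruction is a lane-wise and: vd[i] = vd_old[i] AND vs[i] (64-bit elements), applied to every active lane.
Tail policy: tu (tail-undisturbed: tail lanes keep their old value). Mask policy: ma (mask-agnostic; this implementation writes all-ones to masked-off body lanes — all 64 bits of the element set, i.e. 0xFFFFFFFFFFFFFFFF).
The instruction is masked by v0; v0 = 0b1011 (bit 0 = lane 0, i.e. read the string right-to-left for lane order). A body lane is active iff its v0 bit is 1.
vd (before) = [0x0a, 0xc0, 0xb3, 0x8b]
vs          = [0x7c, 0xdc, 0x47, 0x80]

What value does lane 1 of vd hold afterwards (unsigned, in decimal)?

VLMAX = VLEN×LMUL/SEW = 128×2/64 = 4
vl ← min(10, 4) = 4
vd[0] and(0x0a,0x7c) -> 0x08
vd[1] and(0xc0,0xdc) -> 0xc0
vd[2] mask-off/ones -> 0xffffffffffffffff
vd[3] and(0x8b,0x80) -> 0x80

vd[1] = 192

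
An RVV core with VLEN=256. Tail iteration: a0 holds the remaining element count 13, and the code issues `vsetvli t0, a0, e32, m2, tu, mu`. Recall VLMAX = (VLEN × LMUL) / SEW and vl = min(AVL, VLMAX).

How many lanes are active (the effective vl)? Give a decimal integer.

vl = 13

VLMAX = VLEN×LMUL/SEW = 256×2/32 = 16
vl = min(AVL, VLMAX) = min(13, 16) = 13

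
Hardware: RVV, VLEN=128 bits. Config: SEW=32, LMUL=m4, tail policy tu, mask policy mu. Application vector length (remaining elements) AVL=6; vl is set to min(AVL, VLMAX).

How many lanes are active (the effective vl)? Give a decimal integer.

vl = 6

VLMAX = VLEN×LMUL/SEW = 128×4/32 = 16
vl ← min(6, 16) = 6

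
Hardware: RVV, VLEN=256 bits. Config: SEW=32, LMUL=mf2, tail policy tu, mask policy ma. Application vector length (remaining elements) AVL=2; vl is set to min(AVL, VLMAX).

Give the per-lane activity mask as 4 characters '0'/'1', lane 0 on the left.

predicate = 1100

lanes per group: 256·1/2/32 = 4
AVL=2 ≤ VLMAX=4, so vl = 2
bits (lane 0 leftmost): 1100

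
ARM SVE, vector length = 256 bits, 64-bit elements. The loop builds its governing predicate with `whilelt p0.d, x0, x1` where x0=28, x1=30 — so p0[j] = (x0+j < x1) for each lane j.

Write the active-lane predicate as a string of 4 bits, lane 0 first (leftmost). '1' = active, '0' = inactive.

predicate = 1100

lane count: 256 div 64 = 4
active while 28+j < 30, i.e. j ∈ [0,2) capped at 4 ⇒ 2
bits (lane 0 leftmost): 1100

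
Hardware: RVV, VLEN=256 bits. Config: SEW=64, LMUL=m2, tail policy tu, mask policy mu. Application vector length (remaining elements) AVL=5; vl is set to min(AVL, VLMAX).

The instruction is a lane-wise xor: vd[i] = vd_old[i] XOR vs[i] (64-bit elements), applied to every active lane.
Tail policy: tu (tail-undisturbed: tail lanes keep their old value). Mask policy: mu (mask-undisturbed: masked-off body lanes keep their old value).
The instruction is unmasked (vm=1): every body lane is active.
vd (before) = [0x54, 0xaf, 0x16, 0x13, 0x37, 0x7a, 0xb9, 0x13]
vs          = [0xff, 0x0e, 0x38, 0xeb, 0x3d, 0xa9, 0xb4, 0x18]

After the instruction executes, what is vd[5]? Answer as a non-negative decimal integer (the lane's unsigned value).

vd[5] = 122

VLMAX = VLEN×LMUL/SEW = 256×2/64 = 8
AVL=5 ≤ VLMAX=8, so vl = 5
[0] xor(0x54,0xff) = 0xab
[1] xor(0xaf,0x0e) = 0xa1
[2] xor(0x16,0x38) = 0x2e
[3] xor(0x13,0xeb) = 0xf8
[4] xor(0x37,0x3d) = 0x0a
[5] tail/keep = 0x7a
[6] tail/keep = 0xb9
[7] tail/keep = 0x13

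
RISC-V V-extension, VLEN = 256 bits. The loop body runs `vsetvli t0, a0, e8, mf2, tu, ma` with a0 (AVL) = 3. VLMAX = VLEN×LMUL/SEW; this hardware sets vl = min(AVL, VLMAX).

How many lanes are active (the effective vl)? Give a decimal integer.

VLMAX = VLEN×LMUL/SEW = 256×1/2/8 = 16
vl = min(AVL, VLMAX) = min(3, 16) = 3

vl = 3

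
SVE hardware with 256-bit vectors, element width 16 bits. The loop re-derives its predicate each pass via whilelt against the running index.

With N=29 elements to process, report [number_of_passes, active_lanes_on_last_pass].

[iterations, last_vl] = [2, 13]

lane count: 256 div 16 = 16
29 elements at 16/iter → 2 passes, remainder 13 on the last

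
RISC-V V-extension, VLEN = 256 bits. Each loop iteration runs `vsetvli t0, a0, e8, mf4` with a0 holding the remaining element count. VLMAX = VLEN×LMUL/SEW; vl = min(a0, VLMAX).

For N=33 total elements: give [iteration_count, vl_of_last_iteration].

[iterations, last_vl] = [5, 1]

VLMAX = VLEN×LMUL/SEW = 256×1/4/8 = 8
N=33: ⌈33/8⌉ = 5 iters; last vl = 33 − 4×8 = 1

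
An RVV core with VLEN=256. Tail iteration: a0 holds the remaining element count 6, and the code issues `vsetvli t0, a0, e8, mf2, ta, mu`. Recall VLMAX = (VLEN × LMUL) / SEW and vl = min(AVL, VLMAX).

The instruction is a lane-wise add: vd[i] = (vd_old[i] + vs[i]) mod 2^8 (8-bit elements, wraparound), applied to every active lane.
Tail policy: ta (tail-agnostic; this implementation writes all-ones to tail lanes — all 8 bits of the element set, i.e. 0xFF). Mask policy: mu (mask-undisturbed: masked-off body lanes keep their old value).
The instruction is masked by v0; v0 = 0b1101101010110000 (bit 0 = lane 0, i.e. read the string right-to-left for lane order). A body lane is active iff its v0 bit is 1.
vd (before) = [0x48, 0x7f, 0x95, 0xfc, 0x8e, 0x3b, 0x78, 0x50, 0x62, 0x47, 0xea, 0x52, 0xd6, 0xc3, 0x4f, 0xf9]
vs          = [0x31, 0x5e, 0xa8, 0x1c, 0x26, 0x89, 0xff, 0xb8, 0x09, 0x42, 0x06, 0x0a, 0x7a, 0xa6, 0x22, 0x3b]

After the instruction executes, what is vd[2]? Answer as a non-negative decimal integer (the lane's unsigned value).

VLMAX = VLEN×LMUL/SEW = 256×1/2/8 = 16
vl = min(AVL, VLMAX) = min(6, 16) = 6
lane  0: mask-off/keep ⇒ 0x48
lane  1: mask-off/keep ⇒ 0x7f
lane  2: mask-off/keep ⇒ 0x95
lane  3: mask-off/keep ⇒ 0xfc
lane  4: add(0x8e,0x26) ⇒ 0xb4
lane  5: add(0x3b,0x89) ⇒ 0xc4
lane  6: tail/ones ⇒ 0xff
lane  7: tail/ones ⇒ 0xff
lane  8: tail/ones ⇒ 0xff
lane  9: tail/ones ⇒ 0xff
lane 10: tail/ones ⇒ 0xff
lane 11: tail/ones ⇒ 0xff
lane 12: tail/ones ⇒ 0xff
lane 13: tail/ones ⇒ 0xff
lane 14: tail/ones ⇒ 0xff
lane 15: tail/ones ⇒ 0xff

vd[2] = 149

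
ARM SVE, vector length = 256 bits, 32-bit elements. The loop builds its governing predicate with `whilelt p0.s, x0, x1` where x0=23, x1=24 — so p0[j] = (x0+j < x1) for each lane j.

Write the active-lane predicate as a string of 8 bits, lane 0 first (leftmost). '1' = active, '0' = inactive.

256-bit reg / 32-bit elem → 8 lanes
active while 23+j < 24, i.e. j ∈ [0,1) capped at 8 ⇒ 1
bits (lane 0 leftmost): 10000000

predicate = 10000000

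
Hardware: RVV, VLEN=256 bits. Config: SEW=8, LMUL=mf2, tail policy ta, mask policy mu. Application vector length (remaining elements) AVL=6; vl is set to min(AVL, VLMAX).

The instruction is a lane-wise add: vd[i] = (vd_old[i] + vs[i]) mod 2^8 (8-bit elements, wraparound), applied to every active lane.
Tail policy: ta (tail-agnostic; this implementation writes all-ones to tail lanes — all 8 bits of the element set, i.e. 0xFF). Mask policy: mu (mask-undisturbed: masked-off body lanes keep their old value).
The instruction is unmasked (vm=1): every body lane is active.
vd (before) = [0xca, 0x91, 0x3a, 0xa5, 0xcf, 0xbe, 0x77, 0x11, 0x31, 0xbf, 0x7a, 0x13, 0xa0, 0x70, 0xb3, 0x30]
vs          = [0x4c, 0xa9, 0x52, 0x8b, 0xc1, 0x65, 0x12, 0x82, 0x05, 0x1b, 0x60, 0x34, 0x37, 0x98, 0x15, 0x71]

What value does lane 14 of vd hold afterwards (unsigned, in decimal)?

lanes per group: 256·1/2/8 = 16
vl = min(AVL, VLMAX) = min(6, 16) = 6
  i=0: add(0xca,0x4c) → 22
  i=1: add(0x91,0xa9) → 58
  i=2: add(0x3a,0x52) → 140
  i=3: add(0xa5,0x8b) → 48
  i=4: add(0xcf,0xc1) → 144
  i=5: add(0xbe,0x65) → 35
  i=6: tail/ones → 255
  i=7: tail/ones → 255
  i=8: tail/ones → 255
  i=9: tail/ones → 255
  i=10: tail/ones → 255
  i=11: tail/ones → 255
  i=12: tail/ones → 255
  i=13: tail/ones → 255
  i=14: tail/ones → 255
  i=15: tail/ones → 255

vd[14] = 255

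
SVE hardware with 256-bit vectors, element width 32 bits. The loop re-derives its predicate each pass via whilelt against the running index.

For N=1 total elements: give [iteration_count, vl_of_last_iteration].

[iterations, last_vl] = [1, 1]

256-bit reg / 32-bit elem → 8 lanes
N=1: ⌈1/8⌉ = 1 iters; last vl = 1 − 0×8 = 1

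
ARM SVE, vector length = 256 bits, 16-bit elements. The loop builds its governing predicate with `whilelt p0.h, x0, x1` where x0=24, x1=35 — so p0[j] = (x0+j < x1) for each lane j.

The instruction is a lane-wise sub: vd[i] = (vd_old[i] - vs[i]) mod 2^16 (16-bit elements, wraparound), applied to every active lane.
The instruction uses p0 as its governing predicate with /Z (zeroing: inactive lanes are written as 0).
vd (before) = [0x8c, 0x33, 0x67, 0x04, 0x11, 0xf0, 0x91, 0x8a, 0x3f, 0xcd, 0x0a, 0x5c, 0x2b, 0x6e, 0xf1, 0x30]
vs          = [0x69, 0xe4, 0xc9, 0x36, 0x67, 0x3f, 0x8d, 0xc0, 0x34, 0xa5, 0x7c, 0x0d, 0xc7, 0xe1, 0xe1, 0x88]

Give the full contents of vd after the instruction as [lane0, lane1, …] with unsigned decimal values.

256-bit reg / 16-bit elem → 16 lanes
p0[j] = (24+j < 35); true for j=0..10 → 11 lanes set
lane  0: sub(0x8c,0x69) ⇒ 0x23
lane  1: sub(0x33,0xe4) ⇒ 0xff4f
lane  2: sub(0x67,0xc9) ⇒ 0xff9e
lane  3: sub(0x04,0x36) ⇒ 0xffce
lane  4: sub(0x11,0x67) ⇒ 0xffaa
lane  5: sub(0xf0,0x3f) ⇒ 0xb1
lane  6: sub(0x91,0x8d) ⇒ 0x04
lane  7: sub(0x8a,0xc0) ⇒ 0xffca
lane  8: sub(0x3f,0x34) ⇒ 0x0b
lane  9: sub(0xcd,0xa5) ⇒ 0x28
lane 10: sub(0x0a,0x7c) ⇒ 0xff8e
lane 11: tail/zero ⇒ 0x00
lane 12: tail/zero ⇒ 0x00
lane 13: tail/zero ⇒ 0x00
lane 14: tail/zero ⇒ 0x00
lane 15: tail/zero ⇒ 0x00

vd = [35, 65359, 65438, 65486, 65450, 177, 4, 65482, 11, 40, 65422, 0, 0, 0, 0, 0]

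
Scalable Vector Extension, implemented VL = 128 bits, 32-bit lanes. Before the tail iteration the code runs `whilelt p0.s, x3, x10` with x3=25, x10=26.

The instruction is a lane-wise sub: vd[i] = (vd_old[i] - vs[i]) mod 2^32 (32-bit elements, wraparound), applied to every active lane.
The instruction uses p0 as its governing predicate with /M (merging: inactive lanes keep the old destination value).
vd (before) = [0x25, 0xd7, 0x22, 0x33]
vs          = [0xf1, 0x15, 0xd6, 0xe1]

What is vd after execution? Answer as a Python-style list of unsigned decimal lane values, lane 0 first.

lane count: 128 div 32 = 4
whilelt: lane j active iff 25+j < 26 → j < 1 → 1 active
[0] sub(0x25,0xf1) = 0xffffff34
[1] tail/keep = 0xd7
[2] tail/keep = 0x22
[3] tail/keep = 0x33

vd = [4294967092, 215, 34, 51]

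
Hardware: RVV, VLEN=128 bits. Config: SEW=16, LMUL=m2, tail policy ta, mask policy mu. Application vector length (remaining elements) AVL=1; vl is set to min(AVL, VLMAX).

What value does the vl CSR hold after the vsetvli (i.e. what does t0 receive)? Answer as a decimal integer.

VLMAX = (128 × 2) / 16 = 16 lanes
vl ← min(1, 16) = 1

vl = 1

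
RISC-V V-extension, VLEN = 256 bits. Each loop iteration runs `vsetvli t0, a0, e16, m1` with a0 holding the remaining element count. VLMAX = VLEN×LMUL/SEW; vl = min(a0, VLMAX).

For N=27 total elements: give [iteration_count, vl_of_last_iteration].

lanes per group: 256·1/16 = 16
N=27: ⌈27/16⌉ = 2 iters; last vl = 27 − 1×16 = 11

[iterations, last_vl] = [2, 11]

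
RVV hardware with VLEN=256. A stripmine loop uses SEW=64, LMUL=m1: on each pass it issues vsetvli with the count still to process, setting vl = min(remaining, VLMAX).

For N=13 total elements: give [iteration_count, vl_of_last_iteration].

lanes per group: 256·1/64 = 4
13 elements at 4/iter → 4 passes, remainder 1 on the last

[iterations, last_vl] = [4, 1]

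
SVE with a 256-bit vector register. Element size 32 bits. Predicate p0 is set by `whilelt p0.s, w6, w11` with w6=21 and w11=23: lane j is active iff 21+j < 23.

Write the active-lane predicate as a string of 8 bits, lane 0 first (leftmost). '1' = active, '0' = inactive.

predicate = 11000000

lane count: 256 div 32 = 8
p0[j] = (21+j < 23); true for j=0..1 → 2 lanes set
bits (lane 0 leftmost): 11000000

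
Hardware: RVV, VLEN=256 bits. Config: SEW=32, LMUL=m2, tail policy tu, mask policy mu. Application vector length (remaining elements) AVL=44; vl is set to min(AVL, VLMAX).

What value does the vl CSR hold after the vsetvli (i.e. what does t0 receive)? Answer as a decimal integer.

vl = 16

VLMAX = VLEN×LMUL/SEW = 256×2/32 = 16
vl ← min(44, 16) = 16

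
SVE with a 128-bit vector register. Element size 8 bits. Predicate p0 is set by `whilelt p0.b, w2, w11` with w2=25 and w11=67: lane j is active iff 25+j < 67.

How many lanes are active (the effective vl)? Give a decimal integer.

vl = 16

register lanes = 128/8 = 16
active while 25+j < 67, i.e. j ∈ [0,42) capped at 16 ⇒ 16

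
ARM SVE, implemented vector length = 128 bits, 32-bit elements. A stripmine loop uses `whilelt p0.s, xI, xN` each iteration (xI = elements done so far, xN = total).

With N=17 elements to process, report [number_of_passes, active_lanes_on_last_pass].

lane count: 128 div 32 = 4
iterations = ceil(17/4) = 5; final-pass vl = 1

[iterations, last_vl] = [5, 1]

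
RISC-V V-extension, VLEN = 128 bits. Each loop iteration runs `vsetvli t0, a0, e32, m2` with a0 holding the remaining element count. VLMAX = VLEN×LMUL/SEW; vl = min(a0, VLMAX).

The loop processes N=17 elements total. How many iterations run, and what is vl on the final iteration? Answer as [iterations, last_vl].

lanes per group: 128·2/32 = 8
iterations = ceil(17/8) = 3; final-pass vl = 1

[iterations, last_vl] = [3, 1]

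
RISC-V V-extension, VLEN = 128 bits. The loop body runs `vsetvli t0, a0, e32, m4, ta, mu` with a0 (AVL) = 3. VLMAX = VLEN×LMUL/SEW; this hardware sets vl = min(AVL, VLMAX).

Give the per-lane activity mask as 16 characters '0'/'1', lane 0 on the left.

lanes per group: 128·4/32 = 16
AVL=3 ≤ VLMAX=16, so vl = 3
bits (lane 0 leftmost): 1110000000000000

predicate = 1110000000000000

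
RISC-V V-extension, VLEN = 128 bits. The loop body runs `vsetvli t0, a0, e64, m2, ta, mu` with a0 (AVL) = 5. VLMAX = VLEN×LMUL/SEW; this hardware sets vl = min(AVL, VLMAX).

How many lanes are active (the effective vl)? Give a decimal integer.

lanes per group: 128·2/64 = 4
AVL=5 > VLMAX=4, so vl = 4

vl = 4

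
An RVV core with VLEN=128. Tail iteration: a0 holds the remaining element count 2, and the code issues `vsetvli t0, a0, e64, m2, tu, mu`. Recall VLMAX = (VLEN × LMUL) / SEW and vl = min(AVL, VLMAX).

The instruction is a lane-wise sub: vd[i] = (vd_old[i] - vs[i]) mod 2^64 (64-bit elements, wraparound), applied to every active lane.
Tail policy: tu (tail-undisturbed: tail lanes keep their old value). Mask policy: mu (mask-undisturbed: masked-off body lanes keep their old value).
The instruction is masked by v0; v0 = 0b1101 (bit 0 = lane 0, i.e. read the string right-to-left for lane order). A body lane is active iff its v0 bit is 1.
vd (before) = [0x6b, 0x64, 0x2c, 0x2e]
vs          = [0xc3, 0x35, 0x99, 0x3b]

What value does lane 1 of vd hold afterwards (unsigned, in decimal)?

lanes per group: 128·2/64 = 4
vl ← min(2, 4) = 2
[0] sub(0x6b,0xc3) = 0xffffffffffffffa8
[1] mask-off/keep = 0x64
[2] tail/keep = 0x2c
[3] tail/keep = 0x2e

vd[1] = 100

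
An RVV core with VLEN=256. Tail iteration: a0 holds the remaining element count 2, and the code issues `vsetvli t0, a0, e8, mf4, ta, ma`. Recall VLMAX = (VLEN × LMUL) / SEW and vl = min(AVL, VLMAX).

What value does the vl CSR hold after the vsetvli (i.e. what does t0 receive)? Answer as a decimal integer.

VLMAX = (256 × 1/4) / 8 = 8 lanes
AVL=2 ≤ VLMAX=8, so vl = 2

vl = 2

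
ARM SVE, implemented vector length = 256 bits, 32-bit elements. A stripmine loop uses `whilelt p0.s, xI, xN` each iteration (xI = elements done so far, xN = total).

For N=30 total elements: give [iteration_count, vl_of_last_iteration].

[iterations, last_vl] = [4, 6]

lane count: 256 div 32 = 8
iterations = ceil(30/8) = 4; final-pass vl = 6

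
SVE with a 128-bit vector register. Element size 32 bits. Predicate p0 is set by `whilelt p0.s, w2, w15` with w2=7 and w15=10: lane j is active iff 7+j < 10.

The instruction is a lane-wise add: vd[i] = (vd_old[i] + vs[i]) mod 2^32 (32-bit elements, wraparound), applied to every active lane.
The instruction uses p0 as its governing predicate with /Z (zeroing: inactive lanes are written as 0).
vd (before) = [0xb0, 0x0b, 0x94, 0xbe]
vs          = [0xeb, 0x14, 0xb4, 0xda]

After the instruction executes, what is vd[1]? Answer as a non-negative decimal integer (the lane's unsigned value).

128-bit reg / 32-bit elem → 4 lanes
p0[j] = (7+j < 10); true for j=0..2 → 3 lanes set
vd[0] add(0xb0,0xeb) -> 0x19b
vd[1] add(0x0b,0x14) -> 0x1f
vd[2] add(0x94,0xb4) -> 0x148
vd[3] tail/zero -> 0x00

vd[1] = 31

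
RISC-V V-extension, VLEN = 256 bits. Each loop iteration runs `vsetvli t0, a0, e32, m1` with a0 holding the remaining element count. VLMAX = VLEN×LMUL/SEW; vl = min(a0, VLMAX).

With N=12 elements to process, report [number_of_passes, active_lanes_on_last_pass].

lanes per group: 256·1/32 = 8
12 elements at 8/iter → 2 passes, remainder 4 on the last

[iterations, last_vl] = [2, 4]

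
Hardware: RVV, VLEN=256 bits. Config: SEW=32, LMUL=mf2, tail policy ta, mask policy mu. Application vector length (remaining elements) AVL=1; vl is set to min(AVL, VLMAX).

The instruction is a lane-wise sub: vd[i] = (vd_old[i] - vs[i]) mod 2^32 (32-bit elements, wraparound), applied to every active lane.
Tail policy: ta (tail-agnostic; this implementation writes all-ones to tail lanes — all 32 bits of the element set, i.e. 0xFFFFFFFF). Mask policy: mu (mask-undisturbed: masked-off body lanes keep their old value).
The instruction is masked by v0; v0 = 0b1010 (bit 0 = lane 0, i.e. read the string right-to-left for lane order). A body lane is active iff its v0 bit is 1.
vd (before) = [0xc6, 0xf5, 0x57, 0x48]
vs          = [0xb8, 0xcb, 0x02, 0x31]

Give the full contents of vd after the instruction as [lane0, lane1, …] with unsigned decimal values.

vd = [198, 4294967295, 4294967295, 4294967295]

lanes per group: 256·1/2/32 = 4
vl = min(AVL, VLMAX) = min(1, 4) = 1
vd[0] mask-off/keep -> 0xc6
vd[1] tail/ones -> 0xffffffff
vd[2] tail/ones -> 0xffffffff
vd[3] tail/ones -> 0xffffffff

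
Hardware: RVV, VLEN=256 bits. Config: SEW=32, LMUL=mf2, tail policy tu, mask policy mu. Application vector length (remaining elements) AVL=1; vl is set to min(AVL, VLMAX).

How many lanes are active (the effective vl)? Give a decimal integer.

vl = 1

VLMAX = (256 × 1/2) / 32 = 4 lanes
AVL=1 ≤ VLMAX=4, so vl = 1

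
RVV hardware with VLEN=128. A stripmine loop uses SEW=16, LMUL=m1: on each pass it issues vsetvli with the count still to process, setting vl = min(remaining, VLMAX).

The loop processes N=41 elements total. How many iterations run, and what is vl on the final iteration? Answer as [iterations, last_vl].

[iterations, last_vl] = [6, 1]

VLMAX = VLEN×LMUL/SEW = 128×1/16 = 8
41 elements at 8/iter → 6 passes, remainder 1 on the last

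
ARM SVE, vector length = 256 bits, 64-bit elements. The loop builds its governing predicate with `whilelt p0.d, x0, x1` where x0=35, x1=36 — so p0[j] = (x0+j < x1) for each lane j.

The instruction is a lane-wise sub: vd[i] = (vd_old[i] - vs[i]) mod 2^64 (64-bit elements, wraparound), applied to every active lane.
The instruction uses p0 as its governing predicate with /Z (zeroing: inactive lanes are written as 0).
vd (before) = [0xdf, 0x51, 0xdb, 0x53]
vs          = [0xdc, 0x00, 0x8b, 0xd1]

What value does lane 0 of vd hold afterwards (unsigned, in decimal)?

vd[0] = 3

lane count: 256 div 64 = 4
active while 35+j < 36, i.e. j ∈ [0,1) capped at 4 ⇒ 1
lane  0: sub(0xdf,0xdc) ⇒ 0x03
lane  1: tail/zero ⇒ 0x00
lane  2: tail/zero ⇒ 0x00
lane  3: tail/zero ⇒ 0x00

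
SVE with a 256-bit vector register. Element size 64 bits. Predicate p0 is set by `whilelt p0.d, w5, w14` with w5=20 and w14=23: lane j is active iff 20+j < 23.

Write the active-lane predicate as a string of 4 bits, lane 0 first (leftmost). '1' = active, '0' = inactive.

predicate = 1110

lane count: 256 div 64 = 4
whilelt: lane j active iff 20+j < 23 → j < 3 → 3 active
bits (lane 0 leftmost): 1110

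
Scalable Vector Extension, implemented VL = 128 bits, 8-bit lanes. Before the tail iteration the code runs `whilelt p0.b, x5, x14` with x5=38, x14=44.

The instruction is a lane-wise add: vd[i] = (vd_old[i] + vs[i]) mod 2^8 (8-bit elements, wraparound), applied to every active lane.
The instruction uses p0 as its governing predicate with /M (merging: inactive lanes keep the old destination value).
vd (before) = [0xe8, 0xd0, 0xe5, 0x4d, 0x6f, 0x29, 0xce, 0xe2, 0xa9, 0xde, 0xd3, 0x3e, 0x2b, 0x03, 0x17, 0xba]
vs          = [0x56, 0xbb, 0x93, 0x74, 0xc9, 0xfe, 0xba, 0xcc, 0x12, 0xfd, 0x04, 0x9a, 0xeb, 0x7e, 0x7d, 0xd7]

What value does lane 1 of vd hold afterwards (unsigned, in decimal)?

128-bit reg / 8-bit elem → 16 lanes
p0[j] = (38+j < 44); true for j=0..5 → 6 lanes set
  i=0: add(0xe8,0x56) → 62
  i=1: add(0xd0,0xbb) → 139
  i=2: add(0xe5,0x93) → 120
  i=3: add(0x4d,0x74) → 193
  i=4: add(0x6f,0xc9) → 56
  i=5: add(0x29,0xfe) → 39
  i=6: tail/keep → 206
  i=7: tail/keep → 226
  i=8: tail/keep → 169
  i=9: tail/keep → 222
  i=10: tail/keep → 211
  i=11: tail/keep → 62
  i=12: tail/keep → 43
  i=13: tail/keep → 3
  i=14: tail/keep → 23
  i=15: tail/keep → 186

vd[1] = 139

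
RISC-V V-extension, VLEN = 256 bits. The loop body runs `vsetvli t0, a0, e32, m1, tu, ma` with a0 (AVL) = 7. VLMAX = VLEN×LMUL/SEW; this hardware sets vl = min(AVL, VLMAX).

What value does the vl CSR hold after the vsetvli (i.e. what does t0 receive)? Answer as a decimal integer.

vl = 7

VLMAX = VLEN×LMUL/SEW = 256×1/32 = 8
AVL=7 ≤ VLMAX=8, so vl = 7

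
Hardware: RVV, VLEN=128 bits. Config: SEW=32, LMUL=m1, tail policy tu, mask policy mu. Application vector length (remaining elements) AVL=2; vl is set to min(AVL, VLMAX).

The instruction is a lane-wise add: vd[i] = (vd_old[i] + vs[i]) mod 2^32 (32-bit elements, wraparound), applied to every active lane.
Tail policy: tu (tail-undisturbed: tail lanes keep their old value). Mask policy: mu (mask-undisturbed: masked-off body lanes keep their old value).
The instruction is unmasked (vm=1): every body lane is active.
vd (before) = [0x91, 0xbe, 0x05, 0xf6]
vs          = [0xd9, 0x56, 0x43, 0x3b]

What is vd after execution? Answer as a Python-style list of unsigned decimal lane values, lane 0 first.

vd = [362, 276, 5, 246]

VLMAX = (128 × 1) / 32 = 4 lanes
AVL=2 ≤ VLMAX=4, so vl = 2
vd[0] add(0x91,0xd9) -> 0x16a
vd[1] add(0xbe,0x56) -> 0x114
vd[2] tail/keep -> 0x05
vd[3] tail/keep -> 0xf6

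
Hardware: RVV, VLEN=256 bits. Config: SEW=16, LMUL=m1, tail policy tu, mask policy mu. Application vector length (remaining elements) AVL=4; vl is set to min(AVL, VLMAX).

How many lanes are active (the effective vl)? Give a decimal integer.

vl = 4

VLMAX = (256 × 1) / 16 = 16 lanes
AVL=4 ≤ VLMAX=16, so vl = 4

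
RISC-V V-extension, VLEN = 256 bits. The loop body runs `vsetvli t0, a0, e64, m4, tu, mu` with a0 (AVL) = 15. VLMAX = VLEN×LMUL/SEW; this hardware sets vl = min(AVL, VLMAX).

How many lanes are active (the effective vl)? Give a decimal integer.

vl = 15

VLMAX = (256 × 4) / 64 = 16 lanes
vl ← min(15, 16) = 15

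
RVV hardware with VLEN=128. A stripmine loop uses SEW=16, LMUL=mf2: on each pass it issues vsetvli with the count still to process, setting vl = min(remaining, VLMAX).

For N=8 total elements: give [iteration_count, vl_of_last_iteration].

VLMAX = VLEN×LMUL/SEW = 128×1/2/16 = 4
N=8: ⌈8/4⌉ = 2 iters; last vl = 8 − 1×4 = 4

[iterations, last_vl] = [2, 4]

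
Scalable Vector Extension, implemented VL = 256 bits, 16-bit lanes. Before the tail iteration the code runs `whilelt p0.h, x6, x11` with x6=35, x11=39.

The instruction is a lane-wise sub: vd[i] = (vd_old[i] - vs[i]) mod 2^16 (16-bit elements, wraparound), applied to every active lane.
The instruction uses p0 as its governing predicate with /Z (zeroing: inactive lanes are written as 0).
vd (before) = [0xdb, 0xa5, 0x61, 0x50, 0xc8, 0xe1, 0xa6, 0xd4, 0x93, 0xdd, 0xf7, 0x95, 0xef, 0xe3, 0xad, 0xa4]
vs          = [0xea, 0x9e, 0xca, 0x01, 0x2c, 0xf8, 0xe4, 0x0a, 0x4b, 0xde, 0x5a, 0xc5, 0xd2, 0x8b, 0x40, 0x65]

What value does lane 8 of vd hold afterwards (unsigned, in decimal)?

vd[8] = 0

lane count: 256 div 16 = 16
p0[j] = (35+j < 39); true for j=0..3 → 4 lanes set
vd[0] sub(0xdb,0xea) -> 0xfff1
vd[1] sub(0xa5,0x9e) -> 0x07
vd[2] sub(0x61,0xca) -> 0xff97
vd[3] sub(0x50,0x01) -> 0x4f
vd[4] tail/zero -> 0x00
vd[5] tail/zero -> 0x00
vd[6] tail/zero -> 0x00
vd[7] tail/zero -> 0x00
vd[8] tail/zero -> 0x00
vd[9] tail/zero -> 0x00
vd[10] tail/zero -> 0x00
vd[11] tail/zero -> 0x00
vd[12] tail/zero -> 0x00
vd[13] tail/zero -> 0x00
vd[14] tail/zero -> 0x00
vd[15] tail/zero -> 0x00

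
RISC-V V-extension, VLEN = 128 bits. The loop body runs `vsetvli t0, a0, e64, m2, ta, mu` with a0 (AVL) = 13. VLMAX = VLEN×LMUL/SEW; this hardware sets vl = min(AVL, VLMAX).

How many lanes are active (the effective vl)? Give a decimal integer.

vl = 4

VLMAX = (128 × 2) / 64 = 4 lanes
AVL=13 > VLMAX=4, so vl = 4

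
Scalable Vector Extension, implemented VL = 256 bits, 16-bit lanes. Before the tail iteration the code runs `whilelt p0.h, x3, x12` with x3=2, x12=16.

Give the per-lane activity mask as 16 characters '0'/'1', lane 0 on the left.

predicate = 1111111111111100

register lanes = 256/16 = 16
whilelt: lane j active iff 2+j < 16 → j < 14 → 14 active
bits (lane 0 leftmost): 1111111111111100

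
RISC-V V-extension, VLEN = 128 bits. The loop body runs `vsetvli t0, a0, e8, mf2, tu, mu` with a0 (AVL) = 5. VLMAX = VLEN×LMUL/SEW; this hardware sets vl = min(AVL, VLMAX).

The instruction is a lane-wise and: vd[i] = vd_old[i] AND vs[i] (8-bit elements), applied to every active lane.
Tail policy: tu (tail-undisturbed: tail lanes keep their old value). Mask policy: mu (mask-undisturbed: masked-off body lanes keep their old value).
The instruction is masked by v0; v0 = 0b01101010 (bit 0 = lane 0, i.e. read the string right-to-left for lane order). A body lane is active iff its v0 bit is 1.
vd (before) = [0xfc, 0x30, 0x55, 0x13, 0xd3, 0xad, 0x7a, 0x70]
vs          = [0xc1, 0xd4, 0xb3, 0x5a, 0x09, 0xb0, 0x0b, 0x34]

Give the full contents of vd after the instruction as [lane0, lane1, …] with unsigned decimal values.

vd = [252, 16, 85, 18, 211, 173, 122, 112]

VLMAX = VLEN×LMUL/SEW = 128×1/2/8 = 8
AVL=5 ≤ VLMAX=8, so vl = 5
  i=0: mask-off/keep → 252
  i=1: and(0x30,0xd4) → 16
  i=2: mask-off/keep → 85
  i=3: and(0x13,0x5a) → 18
  i=4: mask-off/keep → 211
  i=5: tail/keep → 173
  i=6: tail/keep → 122
  i=7: tail/keep → 112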